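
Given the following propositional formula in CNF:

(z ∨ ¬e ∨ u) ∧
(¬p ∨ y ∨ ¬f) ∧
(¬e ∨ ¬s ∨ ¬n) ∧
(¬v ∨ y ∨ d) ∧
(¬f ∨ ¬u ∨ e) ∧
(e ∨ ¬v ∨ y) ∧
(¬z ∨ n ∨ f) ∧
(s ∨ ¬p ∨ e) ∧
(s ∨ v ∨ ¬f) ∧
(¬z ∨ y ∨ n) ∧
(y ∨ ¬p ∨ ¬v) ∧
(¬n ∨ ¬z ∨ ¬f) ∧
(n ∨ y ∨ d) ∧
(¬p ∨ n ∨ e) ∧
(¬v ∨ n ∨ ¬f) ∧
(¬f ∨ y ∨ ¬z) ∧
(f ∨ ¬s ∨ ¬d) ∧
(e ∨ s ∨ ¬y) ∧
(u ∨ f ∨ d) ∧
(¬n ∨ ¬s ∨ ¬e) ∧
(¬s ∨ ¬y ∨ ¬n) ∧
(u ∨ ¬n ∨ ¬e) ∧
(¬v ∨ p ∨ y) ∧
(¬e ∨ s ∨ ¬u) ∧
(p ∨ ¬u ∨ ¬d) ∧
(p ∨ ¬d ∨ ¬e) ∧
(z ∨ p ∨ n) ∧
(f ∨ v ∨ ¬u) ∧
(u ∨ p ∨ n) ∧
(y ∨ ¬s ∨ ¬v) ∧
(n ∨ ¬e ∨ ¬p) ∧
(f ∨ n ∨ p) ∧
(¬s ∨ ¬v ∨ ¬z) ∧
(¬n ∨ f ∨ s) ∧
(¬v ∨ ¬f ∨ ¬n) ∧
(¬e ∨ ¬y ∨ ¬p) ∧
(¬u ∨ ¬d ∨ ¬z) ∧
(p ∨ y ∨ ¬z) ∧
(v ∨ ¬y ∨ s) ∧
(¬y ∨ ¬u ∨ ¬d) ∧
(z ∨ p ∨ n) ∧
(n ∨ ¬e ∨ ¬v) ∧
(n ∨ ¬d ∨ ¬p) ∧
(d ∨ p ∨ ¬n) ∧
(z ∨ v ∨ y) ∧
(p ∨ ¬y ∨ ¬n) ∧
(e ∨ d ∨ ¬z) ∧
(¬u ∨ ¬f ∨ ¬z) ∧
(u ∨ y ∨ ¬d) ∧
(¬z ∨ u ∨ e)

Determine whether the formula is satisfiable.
No

No, the formula is not satisfiable.

No assignment of truth values to the variables can make all 50 clauses true simultaneously.

The formula is UNSAT (unsatisfiable).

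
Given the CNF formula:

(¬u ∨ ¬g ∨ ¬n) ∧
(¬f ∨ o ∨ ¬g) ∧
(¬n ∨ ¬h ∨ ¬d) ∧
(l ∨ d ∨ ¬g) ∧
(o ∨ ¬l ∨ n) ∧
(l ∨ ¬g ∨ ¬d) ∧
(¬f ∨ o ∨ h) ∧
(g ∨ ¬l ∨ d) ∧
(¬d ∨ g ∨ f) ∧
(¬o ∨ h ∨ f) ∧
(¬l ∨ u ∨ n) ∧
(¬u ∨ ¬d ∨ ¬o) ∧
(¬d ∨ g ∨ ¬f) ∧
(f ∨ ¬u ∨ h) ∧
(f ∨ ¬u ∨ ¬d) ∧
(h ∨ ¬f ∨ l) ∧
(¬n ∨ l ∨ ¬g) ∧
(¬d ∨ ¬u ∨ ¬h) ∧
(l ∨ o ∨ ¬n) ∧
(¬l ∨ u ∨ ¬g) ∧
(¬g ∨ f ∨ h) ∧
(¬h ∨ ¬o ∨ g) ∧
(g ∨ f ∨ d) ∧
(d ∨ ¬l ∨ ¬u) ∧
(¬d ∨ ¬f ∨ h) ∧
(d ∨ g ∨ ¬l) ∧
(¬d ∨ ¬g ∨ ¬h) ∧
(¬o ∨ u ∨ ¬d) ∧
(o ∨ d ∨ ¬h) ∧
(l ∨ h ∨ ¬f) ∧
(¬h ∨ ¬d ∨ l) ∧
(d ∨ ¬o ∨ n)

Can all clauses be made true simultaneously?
No

No, the formula is not satisfiable.

No assignment of truth values to the variables can make all 32 clauses true simultaneously.

The formula is UNSAT (unsatisfiable).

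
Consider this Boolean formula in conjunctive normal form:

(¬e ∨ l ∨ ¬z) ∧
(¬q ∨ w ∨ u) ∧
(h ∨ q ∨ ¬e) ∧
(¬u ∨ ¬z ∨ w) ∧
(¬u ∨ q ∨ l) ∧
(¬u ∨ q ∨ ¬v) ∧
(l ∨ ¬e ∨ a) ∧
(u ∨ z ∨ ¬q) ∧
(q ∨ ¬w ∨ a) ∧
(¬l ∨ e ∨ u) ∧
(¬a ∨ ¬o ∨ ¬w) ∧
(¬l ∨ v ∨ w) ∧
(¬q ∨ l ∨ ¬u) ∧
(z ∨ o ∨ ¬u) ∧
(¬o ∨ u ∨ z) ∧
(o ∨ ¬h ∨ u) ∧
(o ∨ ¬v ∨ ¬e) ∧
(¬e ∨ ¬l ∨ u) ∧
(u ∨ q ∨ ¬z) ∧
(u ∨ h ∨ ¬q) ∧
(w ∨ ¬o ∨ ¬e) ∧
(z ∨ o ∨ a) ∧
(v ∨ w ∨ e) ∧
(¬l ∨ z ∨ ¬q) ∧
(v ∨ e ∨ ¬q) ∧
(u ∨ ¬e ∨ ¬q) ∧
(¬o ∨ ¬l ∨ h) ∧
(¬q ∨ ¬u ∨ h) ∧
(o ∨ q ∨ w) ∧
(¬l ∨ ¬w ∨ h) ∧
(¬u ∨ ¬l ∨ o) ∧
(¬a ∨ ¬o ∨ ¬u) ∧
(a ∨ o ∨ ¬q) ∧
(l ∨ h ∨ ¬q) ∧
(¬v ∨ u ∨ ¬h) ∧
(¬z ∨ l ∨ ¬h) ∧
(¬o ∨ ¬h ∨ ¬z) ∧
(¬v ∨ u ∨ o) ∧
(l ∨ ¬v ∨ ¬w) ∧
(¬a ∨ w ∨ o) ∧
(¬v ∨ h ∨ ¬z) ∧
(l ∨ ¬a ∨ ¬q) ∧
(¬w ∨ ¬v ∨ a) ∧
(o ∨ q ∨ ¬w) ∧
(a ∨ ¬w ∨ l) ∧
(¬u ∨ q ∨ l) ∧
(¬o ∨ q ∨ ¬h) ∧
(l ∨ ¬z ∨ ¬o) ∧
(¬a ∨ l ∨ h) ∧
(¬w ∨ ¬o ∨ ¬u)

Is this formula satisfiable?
No

No, the formula is not satisfiable.

No assignment of truth values to the variables can make all 50 clauses true simultaneously.

The formula is UNSAT (unsatisfiable).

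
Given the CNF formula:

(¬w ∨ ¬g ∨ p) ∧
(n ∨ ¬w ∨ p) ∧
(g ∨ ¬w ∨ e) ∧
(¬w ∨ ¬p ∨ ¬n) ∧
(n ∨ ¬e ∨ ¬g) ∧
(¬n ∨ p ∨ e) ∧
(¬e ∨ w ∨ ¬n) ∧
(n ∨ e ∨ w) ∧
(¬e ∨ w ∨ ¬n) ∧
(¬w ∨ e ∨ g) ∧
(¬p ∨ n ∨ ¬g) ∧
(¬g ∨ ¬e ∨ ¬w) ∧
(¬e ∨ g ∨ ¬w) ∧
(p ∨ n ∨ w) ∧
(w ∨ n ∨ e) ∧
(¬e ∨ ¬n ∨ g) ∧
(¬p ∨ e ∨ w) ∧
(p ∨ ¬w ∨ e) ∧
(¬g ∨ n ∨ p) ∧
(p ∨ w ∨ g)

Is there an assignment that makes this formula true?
Yes

Yes, the formula is satisfiable.

One satisfying assignment is: e=True, w=False, g=False, p=True, n=False

Verification: With this assignment, all 20 clauses evaluate to true.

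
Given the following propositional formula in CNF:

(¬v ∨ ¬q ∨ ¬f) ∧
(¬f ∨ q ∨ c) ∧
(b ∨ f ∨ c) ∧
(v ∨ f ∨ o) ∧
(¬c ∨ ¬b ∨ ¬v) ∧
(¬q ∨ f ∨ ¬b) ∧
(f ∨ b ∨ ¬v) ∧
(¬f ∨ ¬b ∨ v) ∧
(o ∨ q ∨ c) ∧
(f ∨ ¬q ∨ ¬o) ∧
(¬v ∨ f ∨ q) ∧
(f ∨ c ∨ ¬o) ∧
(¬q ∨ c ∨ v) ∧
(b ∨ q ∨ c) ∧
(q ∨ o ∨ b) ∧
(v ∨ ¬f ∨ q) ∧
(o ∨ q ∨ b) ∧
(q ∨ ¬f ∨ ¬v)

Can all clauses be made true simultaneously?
Yes

Yes, the formula is satisfiable.

One satisfying assignment is: v=False, f=True, c=True, b=False, o=False, q=True

Verification: With this assignment, all 18 clauses evaluate to true.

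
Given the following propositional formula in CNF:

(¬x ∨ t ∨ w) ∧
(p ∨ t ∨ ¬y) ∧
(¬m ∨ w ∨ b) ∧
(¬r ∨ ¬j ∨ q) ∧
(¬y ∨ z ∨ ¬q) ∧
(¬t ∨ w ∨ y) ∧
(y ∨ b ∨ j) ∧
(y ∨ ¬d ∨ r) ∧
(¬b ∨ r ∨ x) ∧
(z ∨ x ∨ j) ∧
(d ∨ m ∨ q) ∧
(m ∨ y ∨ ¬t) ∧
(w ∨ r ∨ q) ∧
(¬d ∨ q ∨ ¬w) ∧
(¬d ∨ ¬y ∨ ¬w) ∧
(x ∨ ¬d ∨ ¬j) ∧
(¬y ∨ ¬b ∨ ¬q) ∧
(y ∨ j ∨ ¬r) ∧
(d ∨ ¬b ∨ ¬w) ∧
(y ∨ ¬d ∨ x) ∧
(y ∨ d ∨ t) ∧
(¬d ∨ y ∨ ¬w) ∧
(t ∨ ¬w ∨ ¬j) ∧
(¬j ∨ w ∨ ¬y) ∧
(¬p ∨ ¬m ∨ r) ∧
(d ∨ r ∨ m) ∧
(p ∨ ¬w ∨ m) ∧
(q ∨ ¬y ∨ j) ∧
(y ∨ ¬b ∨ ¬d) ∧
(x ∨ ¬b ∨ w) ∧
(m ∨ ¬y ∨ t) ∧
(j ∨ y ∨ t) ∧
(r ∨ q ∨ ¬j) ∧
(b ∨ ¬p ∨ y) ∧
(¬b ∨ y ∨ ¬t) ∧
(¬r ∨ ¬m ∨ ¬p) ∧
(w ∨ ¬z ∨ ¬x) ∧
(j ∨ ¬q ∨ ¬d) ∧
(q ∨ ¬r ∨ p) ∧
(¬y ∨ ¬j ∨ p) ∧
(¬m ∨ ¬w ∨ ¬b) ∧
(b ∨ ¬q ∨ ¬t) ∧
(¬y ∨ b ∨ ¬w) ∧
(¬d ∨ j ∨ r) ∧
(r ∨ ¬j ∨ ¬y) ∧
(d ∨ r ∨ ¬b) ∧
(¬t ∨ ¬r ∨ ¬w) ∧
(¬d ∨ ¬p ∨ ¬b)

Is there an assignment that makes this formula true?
No

No, the formula is not satisfiable.

No assignment of truth values to the variables can make all 48 clauses true simultaneously.

The formula is UNSAT (unsatisfiable).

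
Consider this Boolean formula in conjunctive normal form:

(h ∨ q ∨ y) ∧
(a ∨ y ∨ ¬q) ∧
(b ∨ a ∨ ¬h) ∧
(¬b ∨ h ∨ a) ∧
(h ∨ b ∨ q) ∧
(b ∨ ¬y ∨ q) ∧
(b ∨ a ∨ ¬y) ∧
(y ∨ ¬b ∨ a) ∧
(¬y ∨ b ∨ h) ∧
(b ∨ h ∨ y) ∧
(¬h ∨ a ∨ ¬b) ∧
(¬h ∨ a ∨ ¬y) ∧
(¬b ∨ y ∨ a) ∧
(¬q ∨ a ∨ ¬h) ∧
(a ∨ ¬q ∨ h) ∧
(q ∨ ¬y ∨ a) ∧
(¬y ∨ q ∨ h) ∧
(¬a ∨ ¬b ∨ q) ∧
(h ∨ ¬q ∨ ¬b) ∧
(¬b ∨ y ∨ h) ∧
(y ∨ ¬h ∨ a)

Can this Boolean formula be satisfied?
Yes

Yes, the formula is satisfiable.

One satisfying assignment is: h=True, b=False, y=False, a=True, q=False

Verification: With this assignment, all 21 clauses evaluate to true.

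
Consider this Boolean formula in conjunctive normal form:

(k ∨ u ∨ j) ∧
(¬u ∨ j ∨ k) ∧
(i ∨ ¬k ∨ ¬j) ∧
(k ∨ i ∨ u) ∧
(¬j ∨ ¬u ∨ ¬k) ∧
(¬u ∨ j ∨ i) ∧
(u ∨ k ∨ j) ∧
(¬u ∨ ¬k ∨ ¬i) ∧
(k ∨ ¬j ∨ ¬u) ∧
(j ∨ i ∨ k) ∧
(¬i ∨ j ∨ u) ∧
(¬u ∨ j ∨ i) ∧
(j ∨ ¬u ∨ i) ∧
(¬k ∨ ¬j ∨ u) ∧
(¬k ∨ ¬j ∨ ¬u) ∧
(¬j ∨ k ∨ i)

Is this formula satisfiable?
Yes

Yes, the formula is satisfiable.

One satisfying assignment is: i=False, j=False, u=False, k=True

Verification: With this assignment, all 16 clauses evaluate to true.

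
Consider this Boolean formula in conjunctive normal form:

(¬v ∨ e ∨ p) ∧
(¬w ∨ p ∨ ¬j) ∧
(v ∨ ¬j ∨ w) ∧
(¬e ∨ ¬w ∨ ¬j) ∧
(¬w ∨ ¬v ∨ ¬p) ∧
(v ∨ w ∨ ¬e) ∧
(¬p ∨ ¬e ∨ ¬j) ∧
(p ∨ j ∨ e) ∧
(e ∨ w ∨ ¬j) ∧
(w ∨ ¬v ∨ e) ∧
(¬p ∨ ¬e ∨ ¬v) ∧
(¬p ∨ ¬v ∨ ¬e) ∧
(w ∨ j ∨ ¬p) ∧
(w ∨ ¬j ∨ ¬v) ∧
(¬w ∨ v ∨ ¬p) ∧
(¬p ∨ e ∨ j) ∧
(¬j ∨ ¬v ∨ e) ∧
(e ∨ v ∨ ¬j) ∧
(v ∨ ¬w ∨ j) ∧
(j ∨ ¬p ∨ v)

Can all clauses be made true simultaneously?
Yes

Yes, the formula is satisfiable.

One satisfying assignment is: j=False, p=False, e=True, w=False, v=True

Verification: With this assignment, all 20 clauses evaluate to true.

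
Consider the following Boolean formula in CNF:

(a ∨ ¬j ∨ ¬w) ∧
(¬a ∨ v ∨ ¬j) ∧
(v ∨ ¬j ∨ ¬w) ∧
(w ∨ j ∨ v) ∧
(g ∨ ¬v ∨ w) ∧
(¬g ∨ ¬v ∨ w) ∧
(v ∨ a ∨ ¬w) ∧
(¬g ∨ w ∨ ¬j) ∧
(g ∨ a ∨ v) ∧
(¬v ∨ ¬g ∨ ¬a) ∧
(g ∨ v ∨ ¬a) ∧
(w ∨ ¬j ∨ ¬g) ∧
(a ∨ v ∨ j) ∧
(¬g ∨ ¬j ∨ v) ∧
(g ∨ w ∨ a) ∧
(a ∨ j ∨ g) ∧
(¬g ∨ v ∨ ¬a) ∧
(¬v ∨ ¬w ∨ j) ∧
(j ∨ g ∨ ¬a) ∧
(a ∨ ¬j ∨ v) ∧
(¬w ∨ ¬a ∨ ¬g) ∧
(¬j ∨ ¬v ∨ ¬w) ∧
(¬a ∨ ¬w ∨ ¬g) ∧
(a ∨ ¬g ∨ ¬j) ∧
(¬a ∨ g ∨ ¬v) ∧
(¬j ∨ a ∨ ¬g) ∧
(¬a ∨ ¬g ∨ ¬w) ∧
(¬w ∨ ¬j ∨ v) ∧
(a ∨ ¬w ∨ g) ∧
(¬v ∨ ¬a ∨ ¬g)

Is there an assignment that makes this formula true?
No

No, the formula is not satisfiable.

No assignment of truth values to the variables can make all 30 clauses true simultaneously.

The formula is UNSAT (unsatisfiable).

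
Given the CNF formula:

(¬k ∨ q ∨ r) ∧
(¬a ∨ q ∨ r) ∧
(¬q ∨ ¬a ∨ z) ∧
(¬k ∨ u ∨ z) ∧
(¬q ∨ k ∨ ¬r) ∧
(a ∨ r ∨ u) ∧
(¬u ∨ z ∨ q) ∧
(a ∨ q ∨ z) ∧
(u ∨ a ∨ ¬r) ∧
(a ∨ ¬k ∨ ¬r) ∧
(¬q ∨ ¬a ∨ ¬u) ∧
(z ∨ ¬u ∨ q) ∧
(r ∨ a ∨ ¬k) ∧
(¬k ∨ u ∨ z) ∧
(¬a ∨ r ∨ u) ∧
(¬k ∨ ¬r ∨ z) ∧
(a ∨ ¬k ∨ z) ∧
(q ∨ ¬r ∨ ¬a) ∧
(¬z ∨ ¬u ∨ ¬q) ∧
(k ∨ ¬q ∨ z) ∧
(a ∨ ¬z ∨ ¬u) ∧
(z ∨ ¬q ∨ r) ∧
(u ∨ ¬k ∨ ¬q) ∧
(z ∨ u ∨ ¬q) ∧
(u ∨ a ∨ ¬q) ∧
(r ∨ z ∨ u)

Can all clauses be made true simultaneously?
No

No, the formula is not satisfiable.

No assignment of truth values to the variables can make all 26 clauses true simultaneously.

The formula is UNSAT (unsatisfiable).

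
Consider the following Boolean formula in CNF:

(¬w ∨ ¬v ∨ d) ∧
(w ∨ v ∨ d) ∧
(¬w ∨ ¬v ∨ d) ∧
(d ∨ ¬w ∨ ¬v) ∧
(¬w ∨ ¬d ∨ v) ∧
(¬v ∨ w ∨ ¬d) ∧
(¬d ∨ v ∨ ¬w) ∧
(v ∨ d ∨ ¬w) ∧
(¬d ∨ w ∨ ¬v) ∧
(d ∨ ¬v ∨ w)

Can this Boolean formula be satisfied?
Yes

Yes, the formula is satisfiable.

One satisfying assignment is: w=False, v=False, d=True

Verification: With this assignment, all 10 clauses evaluate to true.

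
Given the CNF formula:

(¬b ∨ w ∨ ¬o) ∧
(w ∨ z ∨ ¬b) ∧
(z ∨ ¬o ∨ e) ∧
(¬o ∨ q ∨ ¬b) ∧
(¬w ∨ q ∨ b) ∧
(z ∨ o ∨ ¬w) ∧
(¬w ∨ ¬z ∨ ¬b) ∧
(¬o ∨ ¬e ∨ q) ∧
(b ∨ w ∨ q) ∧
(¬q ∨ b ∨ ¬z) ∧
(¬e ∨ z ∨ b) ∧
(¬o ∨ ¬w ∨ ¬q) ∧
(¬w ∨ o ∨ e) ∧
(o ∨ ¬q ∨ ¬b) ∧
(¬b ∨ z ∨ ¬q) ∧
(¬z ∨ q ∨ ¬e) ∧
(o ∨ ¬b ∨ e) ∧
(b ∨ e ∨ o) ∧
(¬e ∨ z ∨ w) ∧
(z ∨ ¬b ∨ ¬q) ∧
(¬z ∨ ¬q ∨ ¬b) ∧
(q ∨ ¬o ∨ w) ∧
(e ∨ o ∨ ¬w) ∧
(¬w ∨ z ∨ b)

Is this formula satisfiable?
No

No, the formula is not satisfiable.

No assignment of truth values to the variables can make all 24 clauses true simultaneously.

The formula is UNSAT (unsatisfiable).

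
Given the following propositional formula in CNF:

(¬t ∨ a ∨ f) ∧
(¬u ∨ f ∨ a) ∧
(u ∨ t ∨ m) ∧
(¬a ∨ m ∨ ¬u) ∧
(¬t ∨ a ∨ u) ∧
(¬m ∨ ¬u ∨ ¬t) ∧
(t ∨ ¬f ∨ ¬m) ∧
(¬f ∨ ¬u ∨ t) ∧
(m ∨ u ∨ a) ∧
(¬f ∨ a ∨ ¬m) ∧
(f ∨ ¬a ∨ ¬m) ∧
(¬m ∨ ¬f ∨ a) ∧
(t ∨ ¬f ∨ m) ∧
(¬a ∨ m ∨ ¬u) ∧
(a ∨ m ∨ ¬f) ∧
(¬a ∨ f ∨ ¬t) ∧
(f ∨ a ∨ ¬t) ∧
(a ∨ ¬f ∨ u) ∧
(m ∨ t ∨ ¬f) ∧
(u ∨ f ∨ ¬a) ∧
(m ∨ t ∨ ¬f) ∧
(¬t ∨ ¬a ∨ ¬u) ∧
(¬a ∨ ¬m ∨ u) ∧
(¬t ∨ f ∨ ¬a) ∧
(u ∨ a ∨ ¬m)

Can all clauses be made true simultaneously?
Yes

Yes, the formula is satisfiable.

One satisfying assignment is: f=True, t=True, u=False, m=False, a=True

Verification: With this assignment, all 25 clauses evaluate to true.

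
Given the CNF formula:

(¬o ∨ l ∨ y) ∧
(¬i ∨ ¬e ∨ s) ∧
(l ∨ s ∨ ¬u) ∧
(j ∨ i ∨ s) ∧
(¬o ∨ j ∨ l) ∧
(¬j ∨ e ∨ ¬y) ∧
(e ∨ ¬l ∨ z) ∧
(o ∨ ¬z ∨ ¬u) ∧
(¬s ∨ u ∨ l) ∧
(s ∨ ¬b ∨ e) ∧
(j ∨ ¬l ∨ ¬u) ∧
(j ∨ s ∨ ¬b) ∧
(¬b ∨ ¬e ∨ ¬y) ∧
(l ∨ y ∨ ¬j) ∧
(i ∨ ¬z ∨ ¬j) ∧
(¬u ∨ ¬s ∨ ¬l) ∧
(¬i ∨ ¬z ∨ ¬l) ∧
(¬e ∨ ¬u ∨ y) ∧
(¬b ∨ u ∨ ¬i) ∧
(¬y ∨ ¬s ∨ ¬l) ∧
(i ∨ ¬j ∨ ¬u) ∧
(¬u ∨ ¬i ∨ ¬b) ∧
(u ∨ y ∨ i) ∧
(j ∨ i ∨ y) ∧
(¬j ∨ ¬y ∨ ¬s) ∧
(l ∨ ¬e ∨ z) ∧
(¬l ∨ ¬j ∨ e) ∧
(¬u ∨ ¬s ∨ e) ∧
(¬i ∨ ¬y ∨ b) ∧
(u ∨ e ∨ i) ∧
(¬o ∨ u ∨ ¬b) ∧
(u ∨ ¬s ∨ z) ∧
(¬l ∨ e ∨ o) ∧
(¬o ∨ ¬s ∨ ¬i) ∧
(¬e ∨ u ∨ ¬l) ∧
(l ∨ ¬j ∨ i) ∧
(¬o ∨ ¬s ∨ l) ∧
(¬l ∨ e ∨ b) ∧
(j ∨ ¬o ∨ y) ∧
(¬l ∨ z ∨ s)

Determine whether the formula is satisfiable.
Yes

Yes, the formula is satisfiable.

One satisfying assignment is: j=False, y=False, e=False, o=False, b=False, z=False, l=False, u=False, i=True, s=False

Verification: With this assignment, all 40 clauses evaluate to true.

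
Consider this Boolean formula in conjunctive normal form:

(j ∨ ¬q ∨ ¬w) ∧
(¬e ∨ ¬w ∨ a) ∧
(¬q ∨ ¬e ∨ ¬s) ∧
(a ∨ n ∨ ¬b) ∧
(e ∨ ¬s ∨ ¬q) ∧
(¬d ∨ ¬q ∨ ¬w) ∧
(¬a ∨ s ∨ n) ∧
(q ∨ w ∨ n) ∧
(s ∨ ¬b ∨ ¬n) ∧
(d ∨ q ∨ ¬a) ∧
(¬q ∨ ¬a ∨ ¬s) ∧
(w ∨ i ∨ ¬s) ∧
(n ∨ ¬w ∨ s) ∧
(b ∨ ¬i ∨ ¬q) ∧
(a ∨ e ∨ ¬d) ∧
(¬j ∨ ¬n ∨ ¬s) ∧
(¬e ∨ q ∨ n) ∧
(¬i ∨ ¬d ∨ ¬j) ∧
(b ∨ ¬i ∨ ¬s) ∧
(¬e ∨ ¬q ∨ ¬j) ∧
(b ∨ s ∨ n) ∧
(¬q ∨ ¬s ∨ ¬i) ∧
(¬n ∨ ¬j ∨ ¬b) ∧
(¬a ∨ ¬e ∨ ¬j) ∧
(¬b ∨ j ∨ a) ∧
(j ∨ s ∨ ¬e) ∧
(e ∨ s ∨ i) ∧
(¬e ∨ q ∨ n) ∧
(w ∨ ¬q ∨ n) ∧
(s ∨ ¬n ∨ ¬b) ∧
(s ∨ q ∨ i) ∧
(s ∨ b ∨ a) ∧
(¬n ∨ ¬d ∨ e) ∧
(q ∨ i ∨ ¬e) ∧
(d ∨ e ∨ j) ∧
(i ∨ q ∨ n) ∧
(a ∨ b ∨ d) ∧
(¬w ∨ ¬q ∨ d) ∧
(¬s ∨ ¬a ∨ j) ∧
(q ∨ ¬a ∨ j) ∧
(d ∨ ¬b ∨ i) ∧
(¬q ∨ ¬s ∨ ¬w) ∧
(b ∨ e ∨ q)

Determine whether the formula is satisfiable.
No

No, the formula is not satisfiable.

No assignment of truth values to the variables can make all 43 clauses true simultaneously.

The formula is UNSAT (unsatisfiable).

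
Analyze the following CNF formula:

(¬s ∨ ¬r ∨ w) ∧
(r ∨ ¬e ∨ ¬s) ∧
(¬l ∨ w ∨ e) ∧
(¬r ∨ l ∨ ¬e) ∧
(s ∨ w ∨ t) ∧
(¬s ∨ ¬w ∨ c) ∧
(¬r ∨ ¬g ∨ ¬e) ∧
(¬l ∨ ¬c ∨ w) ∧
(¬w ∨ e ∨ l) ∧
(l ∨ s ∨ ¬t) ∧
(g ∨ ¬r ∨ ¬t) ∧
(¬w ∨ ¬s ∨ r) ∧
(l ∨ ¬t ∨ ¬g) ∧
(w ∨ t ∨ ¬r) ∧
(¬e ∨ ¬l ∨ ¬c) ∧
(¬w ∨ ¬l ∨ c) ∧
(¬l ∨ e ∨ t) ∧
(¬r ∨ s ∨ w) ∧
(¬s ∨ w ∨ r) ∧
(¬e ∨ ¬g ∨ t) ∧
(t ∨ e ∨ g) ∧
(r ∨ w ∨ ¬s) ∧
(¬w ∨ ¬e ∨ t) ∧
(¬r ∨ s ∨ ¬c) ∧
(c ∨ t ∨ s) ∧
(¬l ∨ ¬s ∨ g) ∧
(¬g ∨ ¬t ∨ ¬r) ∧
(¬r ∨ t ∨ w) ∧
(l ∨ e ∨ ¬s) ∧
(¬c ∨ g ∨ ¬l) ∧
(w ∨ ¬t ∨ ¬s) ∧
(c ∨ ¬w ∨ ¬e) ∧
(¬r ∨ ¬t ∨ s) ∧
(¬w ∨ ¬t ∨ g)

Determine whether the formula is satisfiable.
Yes

Yes, the formula is satisfiable.

One satisfying assignment is: s=False, r=False, g=True, w=False, c=False, e=True, l=True, t=True

Verification: With this assignment, all 34 clauses evaluate to true.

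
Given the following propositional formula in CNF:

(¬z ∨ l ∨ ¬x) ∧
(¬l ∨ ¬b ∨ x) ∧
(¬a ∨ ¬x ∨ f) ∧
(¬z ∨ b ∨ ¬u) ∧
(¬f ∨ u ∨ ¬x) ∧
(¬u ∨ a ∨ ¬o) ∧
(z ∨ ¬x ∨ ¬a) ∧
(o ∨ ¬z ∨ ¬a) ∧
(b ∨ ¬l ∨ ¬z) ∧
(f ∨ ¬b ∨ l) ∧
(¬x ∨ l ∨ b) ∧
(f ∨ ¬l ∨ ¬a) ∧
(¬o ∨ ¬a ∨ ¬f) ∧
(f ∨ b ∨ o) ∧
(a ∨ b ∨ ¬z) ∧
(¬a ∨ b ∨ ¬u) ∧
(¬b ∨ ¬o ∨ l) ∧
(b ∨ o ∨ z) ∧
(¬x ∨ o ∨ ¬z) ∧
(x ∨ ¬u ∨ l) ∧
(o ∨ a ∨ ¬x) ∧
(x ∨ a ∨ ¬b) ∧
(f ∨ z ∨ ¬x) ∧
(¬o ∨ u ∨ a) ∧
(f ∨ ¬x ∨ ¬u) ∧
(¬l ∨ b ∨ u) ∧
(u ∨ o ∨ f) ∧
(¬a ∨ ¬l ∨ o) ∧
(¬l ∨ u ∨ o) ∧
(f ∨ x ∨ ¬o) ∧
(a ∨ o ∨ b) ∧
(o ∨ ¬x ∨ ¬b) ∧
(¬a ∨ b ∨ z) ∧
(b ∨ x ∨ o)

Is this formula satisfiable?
Yes

Yes, the formula is satisfiable.

One satisfying assignment is: o=False, a=True, b=True, l=False, f=True, z=False, x=False, u=False

Verification: With this assignment, all 34 clauses evaluate to true.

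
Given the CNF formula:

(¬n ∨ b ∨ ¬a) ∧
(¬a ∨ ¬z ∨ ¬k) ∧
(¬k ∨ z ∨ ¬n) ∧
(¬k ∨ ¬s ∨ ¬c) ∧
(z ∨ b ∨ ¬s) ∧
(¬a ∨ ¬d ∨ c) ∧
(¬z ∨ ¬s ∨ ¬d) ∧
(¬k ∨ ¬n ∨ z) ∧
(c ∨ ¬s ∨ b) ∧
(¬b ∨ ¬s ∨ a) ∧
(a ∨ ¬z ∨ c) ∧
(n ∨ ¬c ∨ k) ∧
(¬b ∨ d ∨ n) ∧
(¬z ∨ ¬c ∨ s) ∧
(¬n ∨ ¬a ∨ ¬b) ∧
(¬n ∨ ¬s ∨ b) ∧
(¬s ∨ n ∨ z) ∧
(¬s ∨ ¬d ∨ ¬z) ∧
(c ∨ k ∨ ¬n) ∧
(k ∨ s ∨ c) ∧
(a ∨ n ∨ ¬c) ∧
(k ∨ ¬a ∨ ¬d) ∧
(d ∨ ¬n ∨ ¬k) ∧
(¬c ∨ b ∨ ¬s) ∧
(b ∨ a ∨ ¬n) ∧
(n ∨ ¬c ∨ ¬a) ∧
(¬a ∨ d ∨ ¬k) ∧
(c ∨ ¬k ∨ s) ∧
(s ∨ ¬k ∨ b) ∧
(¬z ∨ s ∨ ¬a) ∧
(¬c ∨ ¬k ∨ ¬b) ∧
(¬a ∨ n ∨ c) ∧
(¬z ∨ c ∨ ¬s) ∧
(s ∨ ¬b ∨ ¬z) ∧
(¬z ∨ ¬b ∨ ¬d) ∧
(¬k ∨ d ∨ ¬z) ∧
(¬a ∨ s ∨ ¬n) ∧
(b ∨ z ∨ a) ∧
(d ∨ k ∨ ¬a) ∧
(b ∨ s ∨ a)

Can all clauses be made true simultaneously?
Yes

Yes, the formula is satisfiable.

One satisfying assignment is: d=False, n=True, k=False, a=False, c=True, b=True, s=False, z=False

Verification: With this assignment, all 40 clauses evaluate to true.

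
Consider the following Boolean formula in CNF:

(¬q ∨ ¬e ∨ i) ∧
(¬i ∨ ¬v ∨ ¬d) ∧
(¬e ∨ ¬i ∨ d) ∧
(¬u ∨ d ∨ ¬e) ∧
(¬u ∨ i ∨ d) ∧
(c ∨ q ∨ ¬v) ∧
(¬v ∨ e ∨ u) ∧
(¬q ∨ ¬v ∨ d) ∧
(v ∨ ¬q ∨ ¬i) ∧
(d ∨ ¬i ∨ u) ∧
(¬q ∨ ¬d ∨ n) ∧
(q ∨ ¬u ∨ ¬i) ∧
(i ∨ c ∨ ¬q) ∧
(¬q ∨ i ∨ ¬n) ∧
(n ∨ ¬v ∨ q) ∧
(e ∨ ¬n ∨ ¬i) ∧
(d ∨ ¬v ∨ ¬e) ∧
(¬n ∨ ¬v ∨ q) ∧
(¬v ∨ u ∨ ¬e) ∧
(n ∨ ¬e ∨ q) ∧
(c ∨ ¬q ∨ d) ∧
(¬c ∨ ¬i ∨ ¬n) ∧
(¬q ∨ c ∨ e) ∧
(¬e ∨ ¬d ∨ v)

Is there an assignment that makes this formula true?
Yes

Yes, the formula is satisfiable.

One satisfying assignment is: u=False, i=False, d=False, n=False, c=False, q=False, v=False, e=False

Verification: With this assignment, all 24 clauses evaluate to true.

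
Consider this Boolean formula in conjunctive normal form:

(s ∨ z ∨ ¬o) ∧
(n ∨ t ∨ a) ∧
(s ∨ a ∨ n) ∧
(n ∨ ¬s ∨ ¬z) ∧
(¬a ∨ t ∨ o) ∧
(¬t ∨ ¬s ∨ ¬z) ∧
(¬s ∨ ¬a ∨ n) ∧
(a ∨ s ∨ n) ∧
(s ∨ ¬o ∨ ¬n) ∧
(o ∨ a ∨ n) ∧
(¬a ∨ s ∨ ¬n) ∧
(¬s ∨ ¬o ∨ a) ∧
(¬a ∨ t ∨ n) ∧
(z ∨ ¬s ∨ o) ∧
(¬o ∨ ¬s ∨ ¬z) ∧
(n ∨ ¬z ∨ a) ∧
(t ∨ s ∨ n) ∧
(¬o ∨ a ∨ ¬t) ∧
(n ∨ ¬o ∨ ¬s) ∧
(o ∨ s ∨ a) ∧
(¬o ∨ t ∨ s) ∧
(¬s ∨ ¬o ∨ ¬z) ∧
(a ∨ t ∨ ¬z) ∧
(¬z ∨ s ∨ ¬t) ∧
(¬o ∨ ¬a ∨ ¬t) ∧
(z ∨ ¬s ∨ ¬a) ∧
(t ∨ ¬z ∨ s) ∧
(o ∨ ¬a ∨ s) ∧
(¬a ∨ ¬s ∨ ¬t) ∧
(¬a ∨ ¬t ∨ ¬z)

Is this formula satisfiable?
No

No, the formula is not satisfiable.

No assignment of truth values to the variables can make all 30 clauses true simultaneously.

The formula is UNSAT (unsatisfiable).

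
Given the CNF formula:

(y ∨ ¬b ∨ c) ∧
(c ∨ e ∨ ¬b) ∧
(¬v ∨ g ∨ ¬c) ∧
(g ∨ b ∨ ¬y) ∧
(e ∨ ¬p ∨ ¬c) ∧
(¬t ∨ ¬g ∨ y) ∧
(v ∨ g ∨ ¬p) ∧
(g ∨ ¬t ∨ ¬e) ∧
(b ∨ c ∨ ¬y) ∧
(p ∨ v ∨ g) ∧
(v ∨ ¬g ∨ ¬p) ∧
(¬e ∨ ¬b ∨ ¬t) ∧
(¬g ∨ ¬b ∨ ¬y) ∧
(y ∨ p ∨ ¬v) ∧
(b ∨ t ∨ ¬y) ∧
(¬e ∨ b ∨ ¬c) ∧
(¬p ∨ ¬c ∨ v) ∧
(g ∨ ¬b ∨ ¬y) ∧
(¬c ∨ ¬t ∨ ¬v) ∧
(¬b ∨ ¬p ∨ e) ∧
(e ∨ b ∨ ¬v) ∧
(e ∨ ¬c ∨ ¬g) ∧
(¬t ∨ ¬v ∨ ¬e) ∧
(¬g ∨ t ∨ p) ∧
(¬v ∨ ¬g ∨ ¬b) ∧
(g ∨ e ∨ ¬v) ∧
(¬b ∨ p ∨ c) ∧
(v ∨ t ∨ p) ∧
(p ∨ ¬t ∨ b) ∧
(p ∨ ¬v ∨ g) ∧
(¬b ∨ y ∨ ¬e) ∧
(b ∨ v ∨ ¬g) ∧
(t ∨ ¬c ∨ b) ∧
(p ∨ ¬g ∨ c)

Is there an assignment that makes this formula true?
Yes

Yes, the formula is satisfiable.

One satisfying assignment is: y=False, c=False, b=False, p=True, g=False, v=True, e=True, t=False

Verification: With this assignment, all 34 clauses evaluate to true.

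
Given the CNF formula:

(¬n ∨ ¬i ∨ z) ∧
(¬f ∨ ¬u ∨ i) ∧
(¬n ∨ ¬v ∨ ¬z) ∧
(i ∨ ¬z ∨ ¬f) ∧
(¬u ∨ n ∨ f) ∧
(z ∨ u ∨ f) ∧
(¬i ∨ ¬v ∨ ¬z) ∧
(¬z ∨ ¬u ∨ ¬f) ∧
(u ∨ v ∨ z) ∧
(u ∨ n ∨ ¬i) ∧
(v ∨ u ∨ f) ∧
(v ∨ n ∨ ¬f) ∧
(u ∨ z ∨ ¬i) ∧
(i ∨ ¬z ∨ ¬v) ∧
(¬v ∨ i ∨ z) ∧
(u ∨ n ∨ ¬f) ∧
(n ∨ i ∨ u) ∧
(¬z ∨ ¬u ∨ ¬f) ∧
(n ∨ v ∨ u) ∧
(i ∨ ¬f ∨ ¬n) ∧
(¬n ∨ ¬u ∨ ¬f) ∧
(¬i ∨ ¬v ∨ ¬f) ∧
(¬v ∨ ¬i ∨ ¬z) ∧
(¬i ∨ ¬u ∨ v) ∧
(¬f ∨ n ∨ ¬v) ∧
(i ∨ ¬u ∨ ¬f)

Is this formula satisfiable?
Yes

Yes, the formula is satisfiable.

One satisfying assignment is: v=False, i=True, u=False, z=True, n=True, f=True

Verification: With this assignment, all 26 clauses evaluate to true.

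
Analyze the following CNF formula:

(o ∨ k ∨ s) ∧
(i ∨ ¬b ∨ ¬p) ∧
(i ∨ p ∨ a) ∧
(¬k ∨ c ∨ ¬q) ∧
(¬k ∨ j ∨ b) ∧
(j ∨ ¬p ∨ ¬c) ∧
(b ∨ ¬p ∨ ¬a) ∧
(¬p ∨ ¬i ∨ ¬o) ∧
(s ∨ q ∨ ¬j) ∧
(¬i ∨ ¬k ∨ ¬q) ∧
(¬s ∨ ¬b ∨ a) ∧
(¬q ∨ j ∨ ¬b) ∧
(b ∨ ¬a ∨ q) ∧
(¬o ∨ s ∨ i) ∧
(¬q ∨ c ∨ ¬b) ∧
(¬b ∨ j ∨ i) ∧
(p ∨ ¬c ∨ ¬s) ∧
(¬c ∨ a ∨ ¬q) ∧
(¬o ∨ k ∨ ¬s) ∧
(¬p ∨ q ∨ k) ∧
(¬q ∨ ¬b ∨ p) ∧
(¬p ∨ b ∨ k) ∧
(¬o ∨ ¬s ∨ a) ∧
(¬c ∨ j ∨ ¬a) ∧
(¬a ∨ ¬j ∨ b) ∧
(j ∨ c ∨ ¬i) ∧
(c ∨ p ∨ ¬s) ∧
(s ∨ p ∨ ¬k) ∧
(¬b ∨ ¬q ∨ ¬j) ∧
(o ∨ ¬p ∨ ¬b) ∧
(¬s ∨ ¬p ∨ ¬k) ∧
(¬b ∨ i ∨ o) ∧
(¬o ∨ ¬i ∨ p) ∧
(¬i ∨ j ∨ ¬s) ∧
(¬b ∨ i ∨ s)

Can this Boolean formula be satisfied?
No

No, the formula is not satisfiable.

No assignment of truth values to the variables can make all 35 clauses true simultaneously.

The formula is UNSAT (unsatisfiable).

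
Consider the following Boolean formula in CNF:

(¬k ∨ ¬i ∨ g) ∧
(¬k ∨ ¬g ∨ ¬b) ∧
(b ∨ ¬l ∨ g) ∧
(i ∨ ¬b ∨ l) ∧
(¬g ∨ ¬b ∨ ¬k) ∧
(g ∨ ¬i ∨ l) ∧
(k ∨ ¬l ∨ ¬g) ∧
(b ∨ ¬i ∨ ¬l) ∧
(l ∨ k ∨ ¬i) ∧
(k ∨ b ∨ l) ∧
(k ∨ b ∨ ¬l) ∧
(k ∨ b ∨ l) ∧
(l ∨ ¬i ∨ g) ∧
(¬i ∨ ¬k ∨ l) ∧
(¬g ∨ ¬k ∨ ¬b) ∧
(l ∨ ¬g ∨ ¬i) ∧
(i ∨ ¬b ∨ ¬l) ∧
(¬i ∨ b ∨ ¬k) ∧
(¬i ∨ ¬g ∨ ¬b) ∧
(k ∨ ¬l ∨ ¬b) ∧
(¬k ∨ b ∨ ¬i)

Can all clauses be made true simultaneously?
Yes

Yes, the formula is satisfiable.

One satisfying assignment is: k=True, b=False, g=True, i=False, l=True

Verification: With this assignment, all 21 clauses evaluate to true.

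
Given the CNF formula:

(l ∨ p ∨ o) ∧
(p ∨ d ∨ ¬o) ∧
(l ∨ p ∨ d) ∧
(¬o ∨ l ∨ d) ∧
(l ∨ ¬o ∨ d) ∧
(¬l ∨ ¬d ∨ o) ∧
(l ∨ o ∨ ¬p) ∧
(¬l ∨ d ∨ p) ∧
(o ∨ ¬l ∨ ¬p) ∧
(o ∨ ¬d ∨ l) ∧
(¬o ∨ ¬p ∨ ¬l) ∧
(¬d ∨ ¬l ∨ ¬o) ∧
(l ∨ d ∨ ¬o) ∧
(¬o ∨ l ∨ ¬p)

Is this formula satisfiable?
Yes

Yes, the formula is satisfiable.

One satisfying assignment is: o=True, l=False, p=False, d=True

Verification: With this assignment, all 14 clauses evaluate to true.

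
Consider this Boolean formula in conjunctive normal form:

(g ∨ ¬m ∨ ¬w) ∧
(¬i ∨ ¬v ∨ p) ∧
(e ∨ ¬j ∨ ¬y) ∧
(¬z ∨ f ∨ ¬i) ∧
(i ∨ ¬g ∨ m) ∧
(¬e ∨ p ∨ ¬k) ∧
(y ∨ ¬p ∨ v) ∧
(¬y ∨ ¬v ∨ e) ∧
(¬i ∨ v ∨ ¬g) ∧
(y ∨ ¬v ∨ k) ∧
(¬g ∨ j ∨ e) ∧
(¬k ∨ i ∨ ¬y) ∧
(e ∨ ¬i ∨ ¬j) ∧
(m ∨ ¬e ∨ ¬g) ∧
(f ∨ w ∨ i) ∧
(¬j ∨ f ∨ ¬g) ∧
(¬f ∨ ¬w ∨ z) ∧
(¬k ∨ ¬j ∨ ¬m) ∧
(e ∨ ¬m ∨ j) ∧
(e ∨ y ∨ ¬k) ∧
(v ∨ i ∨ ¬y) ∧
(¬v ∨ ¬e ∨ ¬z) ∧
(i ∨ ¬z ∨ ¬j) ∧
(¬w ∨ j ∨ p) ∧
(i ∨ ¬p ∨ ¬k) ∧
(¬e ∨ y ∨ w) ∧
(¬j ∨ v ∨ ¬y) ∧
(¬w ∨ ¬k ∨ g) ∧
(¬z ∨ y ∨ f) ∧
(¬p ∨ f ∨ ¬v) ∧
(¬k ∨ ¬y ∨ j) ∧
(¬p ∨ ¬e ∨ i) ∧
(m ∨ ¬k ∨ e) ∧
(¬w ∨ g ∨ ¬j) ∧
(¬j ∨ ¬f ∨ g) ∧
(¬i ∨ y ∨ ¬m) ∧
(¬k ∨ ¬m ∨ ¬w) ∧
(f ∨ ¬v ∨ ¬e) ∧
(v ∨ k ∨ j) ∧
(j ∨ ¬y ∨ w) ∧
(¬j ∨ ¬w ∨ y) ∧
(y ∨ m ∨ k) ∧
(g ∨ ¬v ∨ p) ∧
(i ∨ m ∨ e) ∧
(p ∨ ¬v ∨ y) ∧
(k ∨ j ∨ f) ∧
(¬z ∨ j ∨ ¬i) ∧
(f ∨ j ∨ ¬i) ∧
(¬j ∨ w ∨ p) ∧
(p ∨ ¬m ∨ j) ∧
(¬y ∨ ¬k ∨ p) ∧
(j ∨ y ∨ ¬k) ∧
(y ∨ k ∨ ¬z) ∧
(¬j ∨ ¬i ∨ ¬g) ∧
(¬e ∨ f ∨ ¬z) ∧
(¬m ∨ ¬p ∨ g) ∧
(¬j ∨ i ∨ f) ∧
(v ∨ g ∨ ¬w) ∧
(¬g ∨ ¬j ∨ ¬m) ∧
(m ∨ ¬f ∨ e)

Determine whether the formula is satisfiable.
No

No, the formula is not satisfiable.

No assignment of truth values to the variables can make all 60 clauses true simultaneously.

The formula is UNSAT (unsatisfiable).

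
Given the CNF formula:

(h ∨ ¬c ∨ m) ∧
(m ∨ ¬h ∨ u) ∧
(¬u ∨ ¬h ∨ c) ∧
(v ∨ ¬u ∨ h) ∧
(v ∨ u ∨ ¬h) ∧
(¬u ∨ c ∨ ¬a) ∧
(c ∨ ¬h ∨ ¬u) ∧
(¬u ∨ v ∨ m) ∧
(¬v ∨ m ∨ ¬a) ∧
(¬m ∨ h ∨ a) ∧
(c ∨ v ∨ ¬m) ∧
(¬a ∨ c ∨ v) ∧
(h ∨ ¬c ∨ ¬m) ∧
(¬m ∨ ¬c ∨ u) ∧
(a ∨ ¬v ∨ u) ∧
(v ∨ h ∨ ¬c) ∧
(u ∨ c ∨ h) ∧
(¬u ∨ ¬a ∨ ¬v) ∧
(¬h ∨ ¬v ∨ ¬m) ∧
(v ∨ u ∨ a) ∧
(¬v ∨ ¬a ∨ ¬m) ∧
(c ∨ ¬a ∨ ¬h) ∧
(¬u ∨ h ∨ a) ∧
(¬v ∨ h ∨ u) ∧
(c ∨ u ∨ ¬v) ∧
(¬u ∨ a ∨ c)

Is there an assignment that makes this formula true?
Yes

Yes, the formula is satisfiable.

One satisfying assignment is: m=True, u=True, v=False, a=False, c=True, h=True

Verification: With this assignment, all 26 clauses evaluate to true.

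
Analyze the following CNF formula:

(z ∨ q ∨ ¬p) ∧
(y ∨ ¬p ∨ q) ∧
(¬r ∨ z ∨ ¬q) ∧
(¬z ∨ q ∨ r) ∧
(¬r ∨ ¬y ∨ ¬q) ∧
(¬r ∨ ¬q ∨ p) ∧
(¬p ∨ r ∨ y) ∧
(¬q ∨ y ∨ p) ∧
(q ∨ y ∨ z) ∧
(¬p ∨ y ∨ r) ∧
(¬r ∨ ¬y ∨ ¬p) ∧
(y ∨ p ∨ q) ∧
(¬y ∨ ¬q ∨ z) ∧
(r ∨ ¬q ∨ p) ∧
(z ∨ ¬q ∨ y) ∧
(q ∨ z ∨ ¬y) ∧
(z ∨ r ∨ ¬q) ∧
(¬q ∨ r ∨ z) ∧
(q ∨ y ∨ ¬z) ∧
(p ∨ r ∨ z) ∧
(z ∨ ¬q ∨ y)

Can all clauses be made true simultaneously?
Yes

Yes, the formula is satisfiable.

One satisfying assignment is: p=False, z=True, r=True, y=True, q=False

Verification: With this assignment, all 21 clauses evaluate to true.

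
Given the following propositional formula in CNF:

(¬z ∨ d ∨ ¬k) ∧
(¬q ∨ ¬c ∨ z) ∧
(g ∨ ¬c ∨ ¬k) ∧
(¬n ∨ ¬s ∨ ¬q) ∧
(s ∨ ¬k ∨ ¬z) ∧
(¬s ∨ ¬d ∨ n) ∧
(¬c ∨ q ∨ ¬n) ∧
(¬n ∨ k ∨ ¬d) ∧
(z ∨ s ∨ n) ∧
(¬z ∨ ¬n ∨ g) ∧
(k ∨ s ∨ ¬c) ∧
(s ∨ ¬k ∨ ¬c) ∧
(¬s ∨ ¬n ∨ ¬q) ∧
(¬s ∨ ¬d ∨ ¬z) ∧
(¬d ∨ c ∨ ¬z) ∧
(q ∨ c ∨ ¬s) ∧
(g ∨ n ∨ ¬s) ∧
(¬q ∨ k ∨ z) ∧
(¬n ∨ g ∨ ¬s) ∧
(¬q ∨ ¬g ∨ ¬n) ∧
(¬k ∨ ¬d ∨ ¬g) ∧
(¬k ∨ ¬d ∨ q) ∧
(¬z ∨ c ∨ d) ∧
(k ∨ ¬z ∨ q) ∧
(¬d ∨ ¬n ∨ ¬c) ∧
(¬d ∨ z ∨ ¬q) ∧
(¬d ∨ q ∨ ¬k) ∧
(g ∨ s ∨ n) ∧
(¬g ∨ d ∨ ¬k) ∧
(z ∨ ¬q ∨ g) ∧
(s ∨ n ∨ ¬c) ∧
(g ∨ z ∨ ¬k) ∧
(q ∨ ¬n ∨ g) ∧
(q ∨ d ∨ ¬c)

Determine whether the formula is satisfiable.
Yes

Yes, the formula is satisfiable.

One satisfying assignment is: q=False, z=False, d=False, g=True, s=False, k=False, n=True, c=False

Verification: With this assignment, all 34 clauses evaluate to true.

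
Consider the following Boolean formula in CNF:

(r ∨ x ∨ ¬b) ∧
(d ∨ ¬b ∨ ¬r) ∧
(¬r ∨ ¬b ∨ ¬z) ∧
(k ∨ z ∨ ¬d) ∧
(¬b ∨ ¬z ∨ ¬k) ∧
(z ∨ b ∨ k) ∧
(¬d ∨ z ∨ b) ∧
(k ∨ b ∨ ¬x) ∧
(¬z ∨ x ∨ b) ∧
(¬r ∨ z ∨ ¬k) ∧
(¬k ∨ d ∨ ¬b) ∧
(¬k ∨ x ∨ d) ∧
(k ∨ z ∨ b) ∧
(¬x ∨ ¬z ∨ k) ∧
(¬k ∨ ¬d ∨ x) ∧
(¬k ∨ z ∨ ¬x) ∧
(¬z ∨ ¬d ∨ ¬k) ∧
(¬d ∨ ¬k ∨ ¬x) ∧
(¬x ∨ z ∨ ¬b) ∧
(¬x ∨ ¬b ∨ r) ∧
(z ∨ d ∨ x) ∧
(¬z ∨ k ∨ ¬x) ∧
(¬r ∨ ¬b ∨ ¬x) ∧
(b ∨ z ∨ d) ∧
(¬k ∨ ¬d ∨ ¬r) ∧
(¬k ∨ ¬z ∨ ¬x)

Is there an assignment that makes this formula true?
No

No, the formula is not satisfiable.

No assignment of truth values to the variables can make all 26 clauses true simultaneously.

The formula is UNSAT (unsatisfiable).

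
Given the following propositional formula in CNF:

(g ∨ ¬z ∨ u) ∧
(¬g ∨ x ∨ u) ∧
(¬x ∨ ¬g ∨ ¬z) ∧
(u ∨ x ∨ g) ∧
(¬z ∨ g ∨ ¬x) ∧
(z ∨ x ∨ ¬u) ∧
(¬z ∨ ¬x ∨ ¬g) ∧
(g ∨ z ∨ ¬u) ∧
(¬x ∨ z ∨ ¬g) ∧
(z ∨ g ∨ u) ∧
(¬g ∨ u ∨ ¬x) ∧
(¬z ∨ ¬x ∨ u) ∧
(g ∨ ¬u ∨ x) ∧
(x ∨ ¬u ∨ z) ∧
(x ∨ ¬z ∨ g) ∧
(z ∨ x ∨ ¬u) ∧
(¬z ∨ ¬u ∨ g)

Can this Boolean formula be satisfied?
Yes

Yes, the formula is satisfiable.

One satisfying assignment is: x=False, z=True, u=True, g=True

Verification: With this assignment, all 17 clauses evaluate to true.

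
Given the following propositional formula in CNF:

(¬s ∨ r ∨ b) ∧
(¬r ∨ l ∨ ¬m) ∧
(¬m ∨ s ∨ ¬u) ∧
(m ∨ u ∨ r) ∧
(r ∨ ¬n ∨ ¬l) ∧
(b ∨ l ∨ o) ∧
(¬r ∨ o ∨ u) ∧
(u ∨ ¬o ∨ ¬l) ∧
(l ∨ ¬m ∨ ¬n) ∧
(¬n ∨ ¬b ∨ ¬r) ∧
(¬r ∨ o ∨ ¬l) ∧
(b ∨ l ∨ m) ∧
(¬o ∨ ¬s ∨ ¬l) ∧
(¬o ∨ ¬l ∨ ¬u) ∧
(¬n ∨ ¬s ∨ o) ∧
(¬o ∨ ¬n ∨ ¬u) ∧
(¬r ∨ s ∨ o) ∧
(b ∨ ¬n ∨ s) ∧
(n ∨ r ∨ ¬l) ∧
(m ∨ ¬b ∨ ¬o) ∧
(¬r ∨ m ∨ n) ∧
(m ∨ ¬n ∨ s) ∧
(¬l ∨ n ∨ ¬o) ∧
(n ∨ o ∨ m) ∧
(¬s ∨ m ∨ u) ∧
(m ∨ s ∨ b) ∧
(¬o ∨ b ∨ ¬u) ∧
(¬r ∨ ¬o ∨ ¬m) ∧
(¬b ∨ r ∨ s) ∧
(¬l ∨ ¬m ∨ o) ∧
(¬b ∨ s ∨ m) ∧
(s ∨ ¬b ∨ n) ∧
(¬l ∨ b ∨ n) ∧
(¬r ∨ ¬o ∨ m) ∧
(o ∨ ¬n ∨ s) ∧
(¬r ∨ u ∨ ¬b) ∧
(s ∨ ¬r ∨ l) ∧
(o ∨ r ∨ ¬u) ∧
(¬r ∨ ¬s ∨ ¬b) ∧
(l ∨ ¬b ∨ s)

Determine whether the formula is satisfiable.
Yes

Yes, the formula is satisfiable.

One satisfying assignment is: u=False, o=False, m=True, s=True, n=False, b=True, r=False, l=False

Verification: With this assignment, all 40 clauses evaluate to true.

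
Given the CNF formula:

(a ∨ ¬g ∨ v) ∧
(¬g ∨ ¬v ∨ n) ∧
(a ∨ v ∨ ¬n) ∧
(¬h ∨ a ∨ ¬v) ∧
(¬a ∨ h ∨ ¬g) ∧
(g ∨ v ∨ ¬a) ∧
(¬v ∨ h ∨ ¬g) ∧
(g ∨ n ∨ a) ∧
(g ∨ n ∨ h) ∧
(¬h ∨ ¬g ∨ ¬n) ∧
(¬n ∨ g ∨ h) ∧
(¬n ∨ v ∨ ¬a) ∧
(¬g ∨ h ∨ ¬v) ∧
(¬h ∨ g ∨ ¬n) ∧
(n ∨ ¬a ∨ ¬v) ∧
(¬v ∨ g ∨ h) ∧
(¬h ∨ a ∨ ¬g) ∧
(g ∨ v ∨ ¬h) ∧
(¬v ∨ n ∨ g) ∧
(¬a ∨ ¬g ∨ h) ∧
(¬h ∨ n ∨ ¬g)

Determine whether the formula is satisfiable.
No

No, the formula is not satisfiable.

No assignment of truth values to the variables can make all 21 clauses true simultaneously.

The formula is UNSAT (unsatisfiable).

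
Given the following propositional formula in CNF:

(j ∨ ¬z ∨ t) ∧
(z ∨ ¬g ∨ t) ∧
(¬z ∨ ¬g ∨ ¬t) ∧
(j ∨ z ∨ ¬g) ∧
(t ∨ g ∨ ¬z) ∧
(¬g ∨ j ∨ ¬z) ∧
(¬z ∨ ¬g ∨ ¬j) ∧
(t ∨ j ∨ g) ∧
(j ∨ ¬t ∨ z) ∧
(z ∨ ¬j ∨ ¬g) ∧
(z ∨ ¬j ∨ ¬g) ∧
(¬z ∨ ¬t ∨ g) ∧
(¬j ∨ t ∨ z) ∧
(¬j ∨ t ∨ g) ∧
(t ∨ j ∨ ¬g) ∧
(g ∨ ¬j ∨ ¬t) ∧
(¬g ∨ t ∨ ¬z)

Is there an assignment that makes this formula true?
No

No, the formula is not satisfiable.

No assignment of truth values to the variables can make all 17 clauses true simultaneously.

The formula is UNSAT (unsatisfiable).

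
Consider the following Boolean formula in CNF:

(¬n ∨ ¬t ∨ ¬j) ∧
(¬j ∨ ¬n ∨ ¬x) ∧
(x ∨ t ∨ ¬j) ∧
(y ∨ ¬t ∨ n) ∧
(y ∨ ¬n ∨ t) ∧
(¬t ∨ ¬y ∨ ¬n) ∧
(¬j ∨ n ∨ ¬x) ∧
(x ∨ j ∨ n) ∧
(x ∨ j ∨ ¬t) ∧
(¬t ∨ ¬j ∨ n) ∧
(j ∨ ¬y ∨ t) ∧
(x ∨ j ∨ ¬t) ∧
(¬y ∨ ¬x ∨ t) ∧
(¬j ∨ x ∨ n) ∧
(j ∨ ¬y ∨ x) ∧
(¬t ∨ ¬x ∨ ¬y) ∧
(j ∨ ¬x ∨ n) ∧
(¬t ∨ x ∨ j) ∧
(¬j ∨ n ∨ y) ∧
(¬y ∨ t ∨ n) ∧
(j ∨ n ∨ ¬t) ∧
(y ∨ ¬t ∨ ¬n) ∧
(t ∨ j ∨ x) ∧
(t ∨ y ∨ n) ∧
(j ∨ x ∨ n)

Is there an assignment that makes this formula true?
No

No, the formula is not satisfiable.

No assignment of truth values to the variables can make all 25 clauses true simultaneously.

The formula is UNSAT (unsatisfiable).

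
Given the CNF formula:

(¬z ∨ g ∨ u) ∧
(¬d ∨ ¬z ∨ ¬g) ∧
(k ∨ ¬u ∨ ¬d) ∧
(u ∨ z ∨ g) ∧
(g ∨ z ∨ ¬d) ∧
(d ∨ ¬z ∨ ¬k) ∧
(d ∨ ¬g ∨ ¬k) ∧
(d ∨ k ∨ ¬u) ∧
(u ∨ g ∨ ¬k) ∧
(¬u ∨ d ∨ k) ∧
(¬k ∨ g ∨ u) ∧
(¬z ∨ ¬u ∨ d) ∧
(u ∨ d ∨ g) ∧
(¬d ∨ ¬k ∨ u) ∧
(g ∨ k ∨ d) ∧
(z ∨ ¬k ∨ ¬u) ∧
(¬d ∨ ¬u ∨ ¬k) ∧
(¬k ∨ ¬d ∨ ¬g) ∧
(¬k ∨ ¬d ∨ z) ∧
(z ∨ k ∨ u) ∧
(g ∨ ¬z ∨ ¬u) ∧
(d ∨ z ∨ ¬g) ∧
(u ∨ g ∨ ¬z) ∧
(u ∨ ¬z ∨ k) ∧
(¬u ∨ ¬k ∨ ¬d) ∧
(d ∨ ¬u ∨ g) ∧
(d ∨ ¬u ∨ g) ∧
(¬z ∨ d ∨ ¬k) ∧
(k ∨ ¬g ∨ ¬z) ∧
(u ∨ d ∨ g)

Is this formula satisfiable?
No

No, the formula is not satisfiable.

No assignment of truth values to the variables can make all 30 clauses true simultaneously.

The formula is UNSAT (unsatisfiable).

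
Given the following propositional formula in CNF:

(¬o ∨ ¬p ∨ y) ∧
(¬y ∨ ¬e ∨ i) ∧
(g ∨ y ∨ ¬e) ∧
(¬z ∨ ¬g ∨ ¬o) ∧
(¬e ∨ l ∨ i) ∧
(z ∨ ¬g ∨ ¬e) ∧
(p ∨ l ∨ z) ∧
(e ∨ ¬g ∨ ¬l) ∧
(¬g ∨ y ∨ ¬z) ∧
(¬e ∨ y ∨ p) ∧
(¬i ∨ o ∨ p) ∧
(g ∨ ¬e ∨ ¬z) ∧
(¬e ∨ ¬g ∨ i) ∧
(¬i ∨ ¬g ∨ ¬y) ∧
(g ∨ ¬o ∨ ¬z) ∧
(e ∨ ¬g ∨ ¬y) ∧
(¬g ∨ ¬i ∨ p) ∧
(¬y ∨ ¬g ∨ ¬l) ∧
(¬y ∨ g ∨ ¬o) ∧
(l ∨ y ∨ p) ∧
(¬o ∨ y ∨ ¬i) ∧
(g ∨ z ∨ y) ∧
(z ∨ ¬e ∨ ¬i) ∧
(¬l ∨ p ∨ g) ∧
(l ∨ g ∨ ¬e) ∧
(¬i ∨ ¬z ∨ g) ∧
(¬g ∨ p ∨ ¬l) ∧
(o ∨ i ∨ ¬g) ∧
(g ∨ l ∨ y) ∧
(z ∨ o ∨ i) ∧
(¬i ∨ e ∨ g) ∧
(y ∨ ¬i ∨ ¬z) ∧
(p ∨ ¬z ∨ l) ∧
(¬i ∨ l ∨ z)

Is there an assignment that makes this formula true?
Yes

Yes, the formula is satisfiable.

One satisfying assignment is: p=True, y=True, i=False, g=False, e=False, l=False, z=True, o=False

Verification: With this assignment, all 34 clauses evaluate to true.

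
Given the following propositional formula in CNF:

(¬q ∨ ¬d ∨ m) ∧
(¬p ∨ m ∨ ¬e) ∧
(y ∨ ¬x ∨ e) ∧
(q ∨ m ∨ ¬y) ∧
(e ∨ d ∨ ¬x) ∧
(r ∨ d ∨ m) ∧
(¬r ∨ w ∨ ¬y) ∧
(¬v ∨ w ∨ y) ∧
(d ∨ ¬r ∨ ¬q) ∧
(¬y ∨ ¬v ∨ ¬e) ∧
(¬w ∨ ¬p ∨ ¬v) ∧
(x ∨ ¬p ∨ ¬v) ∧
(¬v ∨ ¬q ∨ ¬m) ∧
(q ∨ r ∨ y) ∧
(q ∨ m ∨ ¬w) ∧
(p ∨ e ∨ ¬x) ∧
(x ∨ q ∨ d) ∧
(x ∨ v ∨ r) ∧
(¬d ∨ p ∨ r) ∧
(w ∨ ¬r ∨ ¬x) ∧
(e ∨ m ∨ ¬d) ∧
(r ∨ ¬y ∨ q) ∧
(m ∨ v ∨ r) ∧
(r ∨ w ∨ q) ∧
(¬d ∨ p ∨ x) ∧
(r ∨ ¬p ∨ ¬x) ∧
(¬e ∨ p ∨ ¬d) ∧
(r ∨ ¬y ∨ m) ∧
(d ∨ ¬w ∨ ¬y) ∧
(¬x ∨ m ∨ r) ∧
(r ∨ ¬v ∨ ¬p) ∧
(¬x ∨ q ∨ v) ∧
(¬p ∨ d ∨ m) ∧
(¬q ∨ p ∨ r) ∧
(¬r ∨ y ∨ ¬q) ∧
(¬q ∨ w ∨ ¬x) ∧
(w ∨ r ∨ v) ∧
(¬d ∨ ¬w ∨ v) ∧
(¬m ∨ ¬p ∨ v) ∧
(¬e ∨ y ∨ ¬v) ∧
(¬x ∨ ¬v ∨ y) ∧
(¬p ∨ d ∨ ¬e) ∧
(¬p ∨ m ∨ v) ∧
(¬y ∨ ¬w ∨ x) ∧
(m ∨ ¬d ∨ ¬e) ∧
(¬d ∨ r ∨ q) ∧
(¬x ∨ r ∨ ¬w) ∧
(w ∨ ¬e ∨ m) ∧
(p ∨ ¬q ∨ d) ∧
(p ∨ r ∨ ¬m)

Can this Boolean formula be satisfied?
No

No, the formula is not satisfiable.

No assignment of truth values to the variables can make all 50 clauses true simultaneously.

The formula is UNSAT (unsatisfiable).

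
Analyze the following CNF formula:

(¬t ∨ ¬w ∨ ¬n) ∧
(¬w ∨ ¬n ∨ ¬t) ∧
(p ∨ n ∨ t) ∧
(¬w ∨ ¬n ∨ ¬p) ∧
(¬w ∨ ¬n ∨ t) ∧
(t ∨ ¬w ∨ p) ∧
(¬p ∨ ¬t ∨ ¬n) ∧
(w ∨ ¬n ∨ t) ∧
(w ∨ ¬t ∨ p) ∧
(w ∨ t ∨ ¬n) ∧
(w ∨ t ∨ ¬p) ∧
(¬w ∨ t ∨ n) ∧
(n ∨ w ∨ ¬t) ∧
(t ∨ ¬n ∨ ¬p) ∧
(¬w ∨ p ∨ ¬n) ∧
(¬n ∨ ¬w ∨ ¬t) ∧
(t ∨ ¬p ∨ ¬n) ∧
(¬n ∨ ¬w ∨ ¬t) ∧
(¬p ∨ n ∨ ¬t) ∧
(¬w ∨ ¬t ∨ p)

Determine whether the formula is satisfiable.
No

No, the formula is not satisfiable.

No assignment of truth values to the variables can make all 20 clauses true simultaneously.

The formula is UNSAT (unsatisfiable).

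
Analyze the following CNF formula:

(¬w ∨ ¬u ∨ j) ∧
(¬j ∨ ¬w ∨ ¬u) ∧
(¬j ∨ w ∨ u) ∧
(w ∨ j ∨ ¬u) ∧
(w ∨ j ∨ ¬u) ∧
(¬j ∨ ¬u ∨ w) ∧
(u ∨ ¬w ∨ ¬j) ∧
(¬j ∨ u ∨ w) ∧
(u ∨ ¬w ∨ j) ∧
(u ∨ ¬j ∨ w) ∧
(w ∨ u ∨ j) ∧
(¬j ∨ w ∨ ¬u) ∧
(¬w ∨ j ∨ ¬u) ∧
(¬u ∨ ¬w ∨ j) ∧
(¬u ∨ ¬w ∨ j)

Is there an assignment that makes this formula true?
No

No, the formula is not satisfiable.

No assignment of truth values to the variables can make all 15 clauses true simultaneously.

The formula is UNSAT (unsatisfiable).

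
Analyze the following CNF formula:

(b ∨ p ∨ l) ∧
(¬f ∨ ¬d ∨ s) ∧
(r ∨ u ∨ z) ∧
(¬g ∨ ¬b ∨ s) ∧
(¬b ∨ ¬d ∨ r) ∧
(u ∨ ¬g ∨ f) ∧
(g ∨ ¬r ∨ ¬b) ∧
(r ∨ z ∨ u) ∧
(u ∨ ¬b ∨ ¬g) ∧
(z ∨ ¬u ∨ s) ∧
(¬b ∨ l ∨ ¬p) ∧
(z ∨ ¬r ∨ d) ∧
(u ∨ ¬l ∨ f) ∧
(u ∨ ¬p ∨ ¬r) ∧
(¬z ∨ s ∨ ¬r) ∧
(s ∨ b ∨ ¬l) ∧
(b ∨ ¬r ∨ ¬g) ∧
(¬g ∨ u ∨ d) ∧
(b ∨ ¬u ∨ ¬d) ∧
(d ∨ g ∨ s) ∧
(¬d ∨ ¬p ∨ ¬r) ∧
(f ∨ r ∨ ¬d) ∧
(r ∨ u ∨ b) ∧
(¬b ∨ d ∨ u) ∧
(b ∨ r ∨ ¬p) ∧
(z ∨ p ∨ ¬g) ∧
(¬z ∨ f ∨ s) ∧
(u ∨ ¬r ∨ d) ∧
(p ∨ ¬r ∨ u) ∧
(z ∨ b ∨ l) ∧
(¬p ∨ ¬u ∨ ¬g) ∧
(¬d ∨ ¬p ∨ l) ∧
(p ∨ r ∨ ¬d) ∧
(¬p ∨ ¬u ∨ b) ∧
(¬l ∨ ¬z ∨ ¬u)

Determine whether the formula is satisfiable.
Yes

Yes, the formula is satisfiable.

One satisfying assignment is: g=True, s=True, r=True, p=False, u=True, d=True, f=False, l=False, z=True, b=True

Verification: With this assignment, all 35 clauses evaluate to true.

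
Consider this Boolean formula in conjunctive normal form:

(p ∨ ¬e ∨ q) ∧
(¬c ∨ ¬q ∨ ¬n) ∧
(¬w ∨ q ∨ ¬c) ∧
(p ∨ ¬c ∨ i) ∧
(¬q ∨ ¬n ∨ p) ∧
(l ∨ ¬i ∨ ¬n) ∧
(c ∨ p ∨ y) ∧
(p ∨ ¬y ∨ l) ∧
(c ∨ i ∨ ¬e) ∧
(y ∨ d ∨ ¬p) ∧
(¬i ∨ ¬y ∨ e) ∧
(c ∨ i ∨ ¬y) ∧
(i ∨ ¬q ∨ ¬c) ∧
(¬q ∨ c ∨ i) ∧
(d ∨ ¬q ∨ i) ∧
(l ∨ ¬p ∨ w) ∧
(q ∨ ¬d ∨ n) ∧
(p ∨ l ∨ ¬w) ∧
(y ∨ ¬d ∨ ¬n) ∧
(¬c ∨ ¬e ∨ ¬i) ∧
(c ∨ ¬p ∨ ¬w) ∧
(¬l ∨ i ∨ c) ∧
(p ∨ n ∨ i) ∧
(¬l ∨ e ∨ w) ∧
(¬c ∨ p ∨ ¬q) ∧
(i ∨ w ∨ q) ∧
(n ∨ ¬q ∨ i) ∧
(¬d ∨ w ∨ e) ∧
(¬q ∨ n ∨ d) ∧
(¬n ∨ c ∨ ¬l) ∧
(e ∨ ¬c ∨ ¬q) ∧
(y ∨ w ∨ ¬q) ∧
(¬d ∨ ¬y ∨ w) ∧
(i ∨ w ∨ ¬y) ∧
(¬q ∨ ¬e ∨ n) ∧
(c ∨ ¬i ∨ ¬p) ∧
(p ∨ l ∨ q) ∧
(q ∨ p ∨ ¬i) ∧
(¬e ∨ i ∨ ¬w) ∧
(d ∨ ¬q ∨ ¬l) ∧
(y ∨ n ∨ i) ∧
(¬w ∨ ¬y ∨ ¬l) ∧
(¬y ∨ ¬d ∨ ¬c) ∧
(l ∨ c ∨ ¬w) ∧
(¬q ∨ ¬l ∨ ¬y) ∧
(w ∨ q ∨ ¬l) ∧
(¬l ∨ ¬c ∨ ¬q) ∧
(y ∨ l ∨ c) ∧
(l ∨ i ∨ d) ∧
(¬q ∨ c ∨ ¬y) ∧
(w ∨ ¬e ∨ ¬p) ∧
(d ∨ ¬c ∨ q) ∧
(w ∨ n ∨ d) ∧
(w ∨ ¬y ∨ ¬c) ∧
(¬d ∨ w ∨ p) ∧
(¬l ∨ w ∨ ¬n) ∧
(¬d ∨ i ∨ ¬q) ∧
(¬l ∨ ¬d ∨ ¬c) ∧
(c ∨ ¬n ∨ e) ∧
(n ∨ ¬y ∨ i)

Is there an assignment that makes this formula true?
No

No, the formula is not satisfiable.

No assignment of truth values to the variables can make all 60 clauses true simultaneously.

The formula is UNSAT (unsatisfiable).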